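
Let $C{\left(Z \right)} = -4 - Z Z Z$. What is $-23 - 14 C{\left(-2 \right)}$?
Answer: $-79$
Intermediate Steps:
$C{\left(Z \right)} = -4 - Z^{3}$ ($C{\left(Z \right)} = -4 - Z^{2} Z = -4 - Z^{3}$)
$-23 - 14 C{\left(-2 \right)} = -23 - 14 \left(-4 - \left(-2\right)^{3}\right) = -23 - 14 \left(-4 - -8\right) = -23 - 14 \left(-4 + 8\right) = -23 - 56 = -79$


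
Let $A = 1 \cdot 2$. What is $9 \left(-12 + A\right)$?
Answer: $-90$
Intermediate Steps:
$A = 2$
$9 \left(-12 + A\right) = 9 \left(-12 + 2\right) = 9 \left(-10\right) = -90$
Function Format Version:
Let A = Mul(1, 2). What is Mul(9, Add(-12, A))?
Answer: -90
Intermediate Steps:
A = 2
Mul(9, Add(-12, A)) = Mul(9, Add(-12, 2)) = Mul(9, -10) = -90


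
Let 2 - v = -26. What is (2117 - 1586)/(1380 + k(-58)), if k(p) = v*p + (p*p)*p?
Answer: -531/195356 ≈ -0.0027181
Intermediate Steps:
v = 28 (v = 2 - 1*(-26) = 2 + 26 = 28)
k(p) = p³ + 28*p (k(p) = 28*p + (p*p)*p = 28*p + p²*p = 28*p + p³ = p³ + 28*p)
(2117 - 1586)/(1380 + k(-58)) = (2117 - 1586)/(1380 - 58*(28 + (-58)²)) = 531/(1380 - 58*(28 + 3364)) = 531/(1380 - 58*3392) = 531/(1380 - 196736) = 531/(-195356) = 531*(-1/195356) = -531/195356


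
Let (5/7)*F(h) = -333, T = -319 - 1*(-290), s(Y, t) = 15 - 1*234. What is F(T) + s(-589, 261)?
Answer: -3426/5 ≈ -685.20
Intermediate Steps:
s(Y, t) = -219 (s(Y, t) = 15 - 234 = -219)
T = -29 (T = -319 + 290 = -29)
F(h) = -2331/5 (F(h) = (7/5)*(-333) = -2331/5)
F(T) + s(-589, 261) = -2331/5 - 219 = -3426/5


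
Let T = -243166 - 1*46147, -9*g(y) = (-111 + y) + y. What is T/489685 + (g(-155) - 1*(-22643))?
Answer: 99994990663/4407165 ≈ 22689.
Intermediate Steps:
g(y) = 37/3 - 2*y/9 (g(y) = -((-111 + y) + y)/9 = -(-111 + 2*y)/9 = 37/3 - 2*y/9)
T = -289313 (T = -243166 - 46147 = -289313)
T/489685 + (g(-155) - 1*(-22643)) = -289313/489685 + ((37/3 - 2/9*(-155)) - 1*(-22643)) = -289313*1/489685 + ((37/3 + 310/9) + 22643) = -289313/489685 + (421/9 + 22643) = -289313/489685 + 204208/9 = 99994990663/4407165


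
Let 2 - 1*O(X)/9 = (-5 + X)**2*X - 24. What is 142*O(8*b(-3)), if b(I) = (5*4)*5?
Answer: -646182326772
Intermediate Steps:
b(I) = 100 (b(I) = 20*5 = 100)
O(X) = 234 - 9*X*(-5 + X)**2 (O(X) = 18 - 9*((-5 + X)**2*X - 24) = 18 - 9*(X*(-5 + X)**2 - 24) = 18 - 9*(-24 + X*(-5 + X)**2) = 18 + (216 - 9*X*(-5 + X)**2) = 234 - 9*X*(-5 + X)**2)
142*O(8*b(-3)) = 142*(234 - 9*8*100*(-5 + 8*100)**2) = 142*(234 - 9*800*(-5 + 800)**2) = 142*(234 - 9*800*795**2) = 142*(234 - 9*800*632025) = 142*(234 - 4550580000) = 142*(-4550579766) = -646182326772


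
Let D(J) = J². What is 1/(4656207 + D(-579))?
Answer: 1/4991448 ≈ 2.0034e-7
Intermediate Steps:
1/(4656207 + D(-579)) = 1/(4656207 + (-579)²) = 1/(4656207 + 335241) = 1/4991448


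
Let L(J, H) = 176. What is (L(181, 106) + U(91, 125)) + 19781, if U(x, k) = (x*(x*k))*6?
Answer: 6230707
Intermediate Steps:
U(x, k) = 6*k*x² (U(x, k) = (x*(k*x))*6 = (k*x²)*6 = 6*k*x²)
(L(181, 106) + U(91, 125)) + 19781 = (176 + 6*125*91²) + 19781 = (176 + 6*125*8281) + 19781 = (176 + 6210750) + 19781 = 6210926 + 19781 = 6230707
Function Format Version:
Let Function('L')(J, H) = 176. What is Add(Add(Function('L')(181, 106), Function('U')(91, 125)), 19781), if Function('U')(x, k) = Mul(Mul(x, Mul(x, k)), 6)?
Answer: 6230707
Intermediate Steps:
Function('U')(x, k) = Mul(6, k, Pow(x, 2)) (Function('U')(x, k) = Mul(Mul(x, Mul(k, x)), 6) = Mul(Mul(k, Pow(x, 2)), 6) = Mul(6, k, Pow(x, 2)))
Add(Add(Function('L')(181, 106), Function('U')(91, 125)), 19781) = Add(Add(176, Mul(6, 125, Pow(91, 2))), 19781) = Add(Add(176, Mul(6, 125, 8281)), 19781) = Add(Add(176, 6210750), 19781) = Add(6210926, 19781) = 6230707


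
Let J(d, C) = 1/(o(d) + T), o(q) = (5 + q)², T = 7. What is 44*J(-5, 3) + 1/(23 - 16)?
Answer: 45/7 ≈ 6.4286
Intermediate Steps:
J(d, C) = 1/(7 + (5 + d)²) (J(d, C) = 1/((5 + d)² + 7) = 1/(7 + (5 + d)²))
44*J(-5, 3) + 1/(23 - 16) = 44/(7 + (5 - 5)²) + 1/(23 - 16) = 44/(7 + 0²) + 1/7 = 44/(7 + 0) + ⅐ = 44/7 + ⅐ = 45/7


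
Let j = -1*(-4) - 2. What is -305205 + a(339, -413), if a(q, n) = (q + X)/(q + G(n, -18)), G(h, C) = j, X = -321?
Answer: -104074887/341 ≈ -3.0521e+5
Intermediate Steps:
j = 2 (j = 4 - 2 = 2)
G(h, C) = 2
a(q, n) = (-321 + q)/(2 + q) (a(q, n) = (q - 321)/(q + 2) = (-321 + q)/(2 + q))
-305205 + a(339, -413) = -305205 + (-321 + 339)/(2 + 339) = -305205 + 18/341 = -104074887/341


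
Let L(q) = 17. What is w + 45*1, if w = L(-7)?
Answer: 62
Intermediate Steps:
w = 17
w + 45*1 = 17 + 45*1 = 17 + 45 = 62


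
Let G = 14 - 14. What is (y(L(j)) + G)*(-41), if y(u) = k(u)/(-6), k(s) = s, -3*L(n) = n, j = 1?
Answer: -41/18 ≈ -2.2778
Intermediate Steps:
L(n) = -n/3
G = 0
y(u) = -u/6 (y(u) = u/(-6) = u*(-⅙) = -u/6)
(y(L(j)) + G)*(-41) = (-(-1)/18 + 0)*(-41) = (-⅙*(-⅓) + 0)*(-41) = (1/18 + 0)*(-41) = (1/18)*(-41) = -41/18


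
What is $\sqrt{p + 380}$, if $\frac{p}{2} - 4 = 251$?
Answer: $\sqrt{890} \approx 29.833$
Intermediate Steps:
$p = 510$ ($p = 8 + 2 \cdot 251 = 8 + 502 = 510$)
$\sqrt{p + 380} = \sqrt{510 + 380} = \sqrt{890}$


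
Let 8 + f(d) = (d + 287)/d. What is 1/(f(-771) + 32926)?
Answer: 771/25380262 ≈ 3.0378e-5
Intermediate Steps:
f(d) = -8 + (287 + d)/d (f(d) = -8 + (d + 287)/d = -8 + (287 + d)/d)
1/(f(-771) + 32926) = 1/((-7 + 287/(-771)) + 32926) = 1/((-7 + 287*(-1/771)) + 32926) = 1/((-7 - 287/771) + 32926) = 1/(-5684/771 + 32926) = 1/(25380262/771) = 771/25380262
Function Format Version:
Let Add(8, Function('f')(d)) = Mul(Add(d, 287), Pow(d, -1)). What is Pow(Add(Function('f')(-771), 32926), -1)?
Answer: Rational(771, 25380262) ≈ 3.0378e-5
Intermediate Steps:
Function('f')(d) = Add(-8, Mul(Pow(d, -1), Add(287, d))) (Function('f')(d) = Add(-8, Mul(Add(d, 287), Pow(d, -1))) = Add(-8, Mul(Add(287, d), Pow(d, -1))) = Add(-8, Mul(Pow(d, -1), Add(287, d))))
Pow(Add(Function('f')(-771), 32926), -1) = Pow(Add(Add(-7, Mul(287, Pow(-771, -1))), 32926), -1) = Pow(Add(Add(-7, Mul(287, Rational(-1, 771))), 32926), -1) = Pow(Add(Add(-7, Rational(-287, 771)), 32926), -1) = Pow(Add(Rational(-5684, 771), 32926), -1) = Pow(Rational(25380262, 771), -1) = Rational(771, 25380262)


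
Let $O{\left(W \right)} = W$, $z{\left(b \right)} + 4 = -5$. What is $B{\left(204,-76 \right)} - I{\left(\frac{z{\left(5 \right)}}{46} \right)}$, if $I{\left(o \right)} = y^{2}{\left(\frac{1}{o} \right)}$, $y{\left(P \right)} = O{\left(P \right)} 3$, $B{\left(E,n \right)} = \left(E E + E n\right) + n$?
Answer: $\frac{232208}{9} \approx 25801.0$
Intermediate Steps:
$B{\left(E,n \right)} = n + E^{2} + E n$ ($B{\left(E,n \right)} = \left(E^{2} + E n\right) + n = n + E^{2} + E n$)
$z{\left(b \right)} = -9$ ($z{\left(b \right)} = -4 - 5 = -9$)
$y{\left(P \right)} = 3 P$ ($y{\left(P \right)} = P 3 = 3 P$)
$I{\left(o \right)} = \frac{9}{o^{2}}$ ($I{\left(o \right)} = \left(\frac{3}{o}\right)^{2} = \frac{9}{o^{2}}$)
$B{\left(204,-76 \right)} - I{\left(\frac{z{\left(5 \right)}}{46} \right)} = \left(-76 + 204^{2} + 204 \left(-76\right)\right) - \frac{9}{\frac{81}{2116}} = \left(-76 + 41616 - 15504\right) - \frac{9}{\frac{81}{2116}} = 26036 - \frac{9}{\frac{81}{2116}} = 26036 - 9 \cdot \frac{2116}{81} = 26036 - \frac{2116}{9} = \frac{232208}{9}$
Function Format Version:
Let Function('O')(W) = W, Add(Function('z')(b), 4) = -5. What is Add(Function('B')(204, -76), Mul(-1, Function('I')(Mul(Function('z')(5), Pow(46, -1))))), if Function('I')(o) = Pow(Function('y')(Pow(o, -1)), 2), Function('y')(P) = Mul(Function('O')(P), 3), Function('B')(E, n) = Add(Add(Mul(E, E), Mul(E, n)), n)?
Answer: Rational(232208, 9) ≈ 25801.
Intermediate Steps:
Function('B')(E, n) = Add(n, Pow(E, 2), Mul(E, n)) (Function('B')(E, n) = Add(Add(Pow(E, 2), Mul(E, n)), n) = Add(n, Pow(E, 2), Mul(E, n)))
Function('z')(b) = -9 (Function('z')(b) = Add(-4, -5) = -9)
Function('y')(P) = Mul(3, P) (Function('y')(P) = Mul(P, 3) = Mul(3, P))
Function('I')(o) = Mul(9, Pow(o, -2)) (Function('I')(o) = Pow(Mul(3, Pow(o, -1)), 2) = Mul(9, Pow(o, -2)))
Add(Function('B')(204, -76), Mul(-1, Function('I')(Mul(Function('z')(5), Pow(46, -1))))) = Add(Add(-76, Pow(204, 2), Mul(204, -76)), Mul(-1, Mul(9, Pow(Mul(-9, Pow(46, -1)), -2)))) = Add(Add(-76, 41616, -15504), Mul(-1, Mul(9, Pow(Mul(-9, Rational(1, 46)), -2)))) = Add(26036, Mul(-1, Mul(9, Pow(Rational(-9, 46), -2)))) = Add(26036, Mul(-1, Mul(9, Rational(2116, 81)))) = Add(26036, Mul(-1, Rational(2116, 9))) = Add(26036, Rational(-2116, 9)) = Rational(232208, 9)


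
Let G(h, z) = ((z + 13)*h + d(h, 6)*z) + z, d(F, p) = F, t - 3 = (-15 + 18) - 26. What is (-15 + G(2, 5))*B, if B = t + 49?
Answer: 1044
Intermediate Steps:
t = -20 (t = 3 + ((-15 + 18) - 26) = 3 + (3 - 26) = 3 - 23 = -20)
B = 29 (B = -20 + 49 = 29)
G(h, z) = z + h*z + h*(13 + z) (G(h, z) = ((z + 13)*h + h*z) + z = ((13 + z)*h + h*z) + z = (h*(13 + z) + h*z) + z = (h*z + h*(13 + z)) + z = z + h*z + h*(13 + z))
(-15 + G(2, 5))*B = (-15 + (5 + 13*2 + 2*2*5))*29 = (-15 + (5 + 26 + 20))*29 = (-15 + 51)*29 = 36*29 = 1044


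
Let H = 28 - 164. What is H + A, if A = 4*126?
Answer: 368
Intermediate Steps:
A = 504
H = -136
H + A = -136 + 504 = 368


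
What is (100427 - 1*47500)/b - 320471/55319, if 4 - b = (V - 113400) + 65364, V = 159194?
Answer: -38549502247/6148928126 ≈ -6.2693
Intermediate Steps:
b = -111154 (b = 4 - ((159194 - 113400) + 65364) = 4 - (45794 + 65364) = 4 - 1*111158 = 4 - 111158 = -111154)
(100427 - 1*47500)/b - 320471/55319 = (100427 - 1*47500)/(-111154) - 320471/55319 = (100427 - 47500)*(-1/111154) - 320471*1/55319 = 52927*(-1/111154) - 320471/55319 = -52927/111154 - 320471/55319 = -38549502247/6148928126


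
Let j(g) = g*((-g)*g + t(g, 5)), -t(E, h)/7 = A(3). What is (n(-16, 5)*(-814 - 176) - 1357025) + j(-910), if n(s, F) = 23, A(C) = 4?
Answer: 752216685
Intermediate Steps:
t(E, h) = -28 (t(E, h) = -7*4 = -28)
j(g) = g*(-28 - g²) (j(g) = g*((-g)*g - 28) = g*(-g² - 28) = g*(-28 - g²))
(n(-16, 5)*(-814 - 176) - 1357025) + j(-910) = (23*(-814 - 176) - 1357025) - 1*(-910)*(28 + (-910)²) = (23*(-990) - 1357025) - 1*(-910)*(28 + 828100) = (-22770 - 1357025) - 1*(-910)*828128 = -1379795 + 753596480 = 752216685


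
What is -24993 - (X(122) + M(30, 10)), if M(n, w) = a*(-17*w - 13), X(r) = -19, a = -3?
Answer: -25523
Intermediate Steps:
M(n, w) = 39 + 51*w (M(n, w) = -3*(-17*w - 13) = -3*(-13 - 17*w) = 39 + 51*w)
-24993 - (X(122) + M(30, 10)) = -24993 - (-19 + (39 + 51*10)) = -24993 - (-19 + (39 + 510)) = -24993 - (-19 + 549) = -24993 - 1*530 = -24993 - 530 = -25523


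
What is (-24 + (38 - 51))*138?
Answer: -5106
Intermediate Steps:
(-24 + (38 - 51))*138 = (-24 - 13)*138 = -37*138 = -5106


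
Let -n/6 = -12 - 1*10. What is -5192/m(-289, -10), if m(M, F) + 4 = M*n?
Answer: 649/4769 ≈ 0.13609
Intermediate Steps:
n = 132 (n = -6*(-12 - 1*10) = -6*(-12 - 10) = -6*(-22) = 132)
m(M, F) = -4 + 132*M (m(M, F) = -4 + M*132 = -4 + 132*M)
-5192/m(-289, -10) = -5192/(-4 + 132*(-289)) = -5192/(-4 - 38148) = -5192/(-38152) = -5192*(-1/38152) = 649/4769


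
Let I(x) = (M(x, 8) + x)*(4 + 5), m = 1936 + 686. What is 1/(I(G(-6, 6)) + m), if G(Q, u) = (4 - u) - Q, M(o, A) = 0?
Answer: 1/2658 ≈ 0.00037622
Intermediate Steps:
G(Q, u) = 4 - Q - u
m = 2622
I(x) = 9*x (I(x) = (0 + x)*(4 + 5) = x*9 = 9*x)
1/(I(G(-6, 6)) + m) = 1/(9*(4 - 1*(-6) - 1*6) + 2622) = 1/(9*(4 + 6 - 6) + 2622) = 1/(9*4 + 2622) = 1/(36 + 2622) = 1/2658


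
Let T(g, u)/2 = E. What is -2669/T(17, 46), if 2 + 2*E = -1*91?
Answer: 2669/93 ≈ 28.699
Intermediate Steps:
E = -93/2 (E = -1 + (-1*91)/2 = -1 + (½)*(-91) = -1 - 91/2 = -93/2 ≈ -46.500)
T(g, u) = -93 (T(g, u) = 2*(-93/2) = -93)
-2669/T(17, 46) = -2669/(-93) = -2669*(-1/93) = 2669/93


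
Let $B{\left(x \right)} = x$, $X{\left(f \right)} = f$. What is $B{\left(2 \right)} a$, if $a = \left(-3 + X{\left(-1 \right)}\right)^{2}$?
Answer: $32$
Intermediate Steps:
$a = 16$ ($a = \left(-3 - 1\right)^{2} = \left(-4\right)^{2} = 16$)
$B{\left(2 \right)} a = 2 \cdot 16 = 32$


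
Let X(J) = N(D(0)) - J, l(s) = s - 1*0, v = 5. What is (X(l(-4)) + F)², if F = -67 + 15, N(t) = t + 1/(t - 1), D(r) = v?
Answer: 29241/16 ≈ 1827.6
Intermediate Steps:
D(r) = 5
l(s) = s (l(s) = s + 0 = s)
N(t) = t + 1/(-1 + t)
F = -52
X(J) = 21/4 - J (X(J) = (1 + 5² - 1*5)/(-1 + 5) - J = (1 + 25 - 5)/4 - J = (¼)*21 - J = 21/4 - J)
(X(l(-4)) + F)² = ((21/4 - 1*(-4)) - 52)² = ((21/4 + 4) - 52)² = (37/4 - 52)² = (-171/4)² = 29241/16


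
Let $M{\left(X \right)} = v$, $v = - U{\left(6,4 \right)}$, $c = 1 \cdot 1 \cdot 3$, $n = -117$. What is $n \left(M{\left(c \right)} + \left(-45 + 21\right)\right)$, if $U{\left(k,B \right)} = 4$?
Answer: $3276$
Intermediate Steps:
$c = 3$ ($c = 1 \cdot 3 = 3$)
$v = -4$ ($v = \left(-1\right) 4 = -4$)
$M{\left(X \right)} = -4$
$n \left(M{\left(c \right)} + \left(-45 + 21\right)\right) = - 117 \left(-4 + \left(-45 + 21\right)\right) = - 117 \left(-4 - 24\right) = \left(-117\right) \left(-28\right) = 3276$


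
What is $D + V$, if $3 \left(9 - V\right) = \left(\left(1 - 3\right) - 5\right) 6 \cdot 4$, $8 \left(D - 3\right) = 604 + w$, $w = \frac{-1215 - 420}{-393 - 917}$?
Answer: $\frac{301103}{2096} \approx 143.66$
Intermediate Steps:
$w = \frac{327}{262}$ ($w = - \frac{1635}{-1310} = \left(-1635\right) \left(- \frac{1}{1310}\right) = \frac{327}{262} \approx 1.2481$)
$D = \frac{164863}{2096}$ ($D = 3 + \frac{604 + \frac{327}{262}}{8} = 3 + \frac{1}{8} \cdot \frac{158575}{262} = 3 + \frac{158575}{2096} = \frac{164863}{2096} \approx 78.656$)
$V = 65$ ($V = 9 - \frac{\left(\left(1 - 3\right) - 5\right) 6 \cdot 4}{3} = 9 - \frac{\left(-2 - 5\right) 6 \cdot 4}{3} = 9 - \frac{\left(-7\right) 6 \cdot 4}{3} = 9 - \frac{\left(-42\right) 4}{3} = 9 - -56 = 9 + 56 = 65$)
$D + V = \frac{164863}{2096} + 65 = \frac{301103}{2096}$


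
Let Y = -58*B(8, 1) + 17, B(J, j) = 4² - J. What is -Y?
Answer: 447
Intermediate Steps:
B(J, j) = 16 - J
Y = -447 (Y = -58*(16 - 1*8) + 17 = -58*(16 - 8) + 17 = -58*8 + 17 = -464 + 17 = -447)
-Y = -1*(-447) = 447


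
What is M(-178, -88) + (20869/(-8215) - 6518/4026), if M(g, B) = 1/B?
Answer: -551759201/132294360 ≈ -4.1707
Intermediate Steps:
M(-178, -88) + (20869/(-8215) - 6518/4026) = 1/(-88) + (20869/(-8215) - 6518/4026) = -1/88 + (20869*(-1/8215) - 6518*1/4026) = -1/88 + (-20869/8215 - 3259/2013) = -1/88 - 68781982/16536795 = -551759201/132294360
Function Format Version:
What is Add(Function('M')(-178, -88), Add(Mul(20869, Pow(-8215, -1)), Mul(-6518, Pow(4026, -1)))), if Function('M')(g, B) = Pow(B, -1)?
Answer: Rational(-551759201, 132294360) ≈ -4.1707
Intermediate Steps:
Add(Function('M')(-178, -88), Add(Mul(20869, Pow(-8215, -1)), Mul(-6518, Pow(4026, -1)))) = Add(Pow(-88, -1), Add(Mul(20869, Pow(-8215, -1)), Mul(-6518, Pow(4026, -1)))) = Add(Rational(-1, 88), Add(Mul(20869, Rational(-1, 8215)), Mul(-6518, Rational(1, 4026)))) = Add(Rational(-1, 88), Add(Rational(-20869, 8215), Rational(-3259, 2013))) = Add(Rational(-1, 88), Rational(-68781982, 16536795)) = Rational(-551759201, 132294360)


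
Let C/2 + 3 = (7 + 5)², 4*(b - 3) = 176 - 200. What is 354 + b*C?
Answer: -492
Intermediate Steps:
b = -3 (b = 3 + (176 - 200)/4 = 3 + (¼)*(-24) = 3 - 6 = -3)
C = 282 (C = -6 + 2*(7 + 5)² = -6 + 2*12² = -6 + 2*144 = -6 + 288 = 282)
354 + b*C = 354 - 3*282 = 354 - 846 = -492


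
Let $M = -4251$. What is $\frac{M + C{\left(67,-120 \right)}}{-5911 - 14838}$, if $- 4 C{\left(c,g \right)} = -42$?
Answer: $\frac{8481}{41498} \approx 0.20437$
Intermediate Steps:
$C{\left(c,g \right)} = \frac{21}{2}$ ($C{\left(c,g \right)} = \left(- \frac{1}{4}\right) \left(-42\right) = \frac{21}{2}$)
$\frac{M + C{\left(67,-120 \right)}}{-5911 - 14838} = \frac{-4251 + \frac{21}{2}}{-5911 - 14838} = - \frac{8481}{2 \left(-20749\right)} = \left(- \frac{8481}{2}\right) \left(- \frac{1}{20749}\right) = \frac{8481}{41498}$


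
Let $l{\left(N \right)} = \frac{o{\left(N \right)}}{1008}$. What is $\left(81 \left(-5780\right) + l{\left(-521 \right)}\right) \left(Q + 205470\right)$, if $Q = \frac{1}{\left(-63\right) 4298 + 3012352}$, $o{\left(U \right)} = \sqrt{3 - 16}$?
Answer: $- \frac{131865713491523490}{1370789} + \frac{563312031661 i \sqrt{13}}{2763510624} \approx -9.6197 \cdot 10^{10} + 734.95 i$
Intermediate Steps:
$o{\left(U \right)} = i \sqrt{13}$ ($o{\left(U \right)} = \sqrt{-13} = i \sqrt{13}$)
$l{\left(N \right)} = \frac{i \sqrt{13}}{1008}$
$Q = \frac{1}{2741578}$ ($Q = \frac{1}{-270774 + 3012352} = \frac{1}{2741578} \approx 3.6475 \cdot 10^{-7}$)
$\left(81 \left(-5780\right) + l{\left(-521 \right)}\right) \left(Q + 205470\right) = \left(81 \left(-5780\right) + \frac{i \sqrt{13}}{1008}\right) \left(\frac{1}{2741578} + 205470\right) = \left(-468180 + \frac{i \sqrt{13}}{1008}\right) \frac{563312031661}{2741578} = - \frac{131865713491523490}{1370789} + \frac{563312031661 i \sqrt{13}}{2763510624}$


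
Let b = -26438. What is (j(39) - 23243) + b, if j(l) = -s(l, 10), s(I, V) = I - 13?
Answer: -49707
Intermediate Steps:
s(I, V) = -13 + I
j(l) = 13 - l (j(l) = -(-13 + l) = 13 - l)
(j(39) - 23243) + b = ((13 - 1*39) - 23243) - 26438 = ((13 - 39) - 23243) - 26438 = (-26 - 23243) - 26438 = -23269 - 26438 = -49707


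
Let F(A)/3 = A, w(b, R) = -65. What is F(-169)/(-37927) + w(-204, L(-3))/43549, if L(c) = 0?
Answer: 19614088/1651682923 ≈ 0.011875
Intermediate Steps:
F(A) = 3*A
F(-169)/(-37927) + w(-204, L(-3))/43549 = (3*(-169))/(-37927) - 65/43549 = -507*(-1/37927) - 65*1/43549 = 507/37927 - 65/43549 = 19614088/1651682923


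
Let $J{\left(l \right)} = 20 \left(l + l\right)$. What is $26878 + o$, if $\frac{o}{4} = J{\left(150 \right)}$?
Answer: $50878$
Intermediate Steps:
$J{\left(l \right)} = 40 l$ ($J{\left(l \right)} = 20 \cdot 2 l = 40 l$)
$o = 24000$ ($o = 4 \cdot 40 \cdot 150 = 4 \cdot 6000 = 24000$)
$26878 + o = 26878 + 24000 = 50878$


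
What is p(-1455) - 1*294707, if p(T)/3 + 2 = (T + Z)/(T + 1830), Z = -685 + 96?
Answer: -36841169/125 ≈ -2.9473e+5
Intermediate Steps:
Z = -589
p(T) = -6 + 3*(-589 + T)/(1830 + T) (p(T) = -6 + 3*((T - 589)/(T + 1830)) = -6 + 3*((-589 + T)/(1830 + T)) = -6 + 3*(-589 + T)/(1830 + T))
p(-1455) - 1*294707 = 3*(-4249 - 1*(-1455))/(1830 - 1455) - 1*294707 = 3*(-4249 + 1455)/375 - 294707 = 3*(1/375)*(-2794) - 294707 = -2794/125 - 294707 = -36841169/125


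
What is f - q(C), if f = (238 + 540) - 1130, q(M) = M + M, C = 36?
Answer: -424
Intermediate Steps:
q(M) = 2*M
f = -352 (f = 778 - 1130 = -352)
f - q(C) = -352 - 2*36 = -352 - 1*72 = -352 - 72 = -424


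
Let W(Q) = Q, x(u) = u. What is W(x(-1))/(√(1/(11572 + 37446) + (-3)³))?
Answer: I*√64874587730/1323485 ≈ 0.19245*I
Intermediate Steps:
W(x(-1))/(√(1/(11572 + 37446) + (-3)³)) = -1/(√(1/(11572 + 37446) + (-3)³)) = -1/(√(1/49018 - 27)) = -1/(√(-1323485/49018)) = -1/(I*√64874587730/49018) = -(-1)*I*√64874587730/1323485 = I*√64874587730/1323485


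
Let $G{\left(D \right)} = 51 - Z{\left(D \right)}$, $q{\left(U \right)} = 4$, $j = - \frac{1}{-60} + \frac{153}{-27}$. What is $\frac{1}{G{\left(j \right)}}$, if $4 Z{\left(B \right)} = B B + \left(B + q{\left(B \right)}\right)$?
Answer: $\frac{1600}{69491} \approx 0.023025$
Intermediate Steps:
$j = - \frac{113}{20}$ ($j = \left(-1\right) \left(- \frac{1}{60}\right) + 153 \left(- \frac{1}{27}\right) = \frac{1}{60} - \frac{17}{3} = - \frac{113}{20} \approx -5.65$)
$Z{\left(B \right)} = 1 + \frac{B}{4} + \frac{B^{2}}{4}$ ($Z{\left(B \right)} = \frac{B B + \left(B + 4\right)}{4} = \frac{B^{2} + \left(4 + B\right)}{4} = \frac{4 + B + B^{2}}{4} = 1 + \frac{B}{4} + \frac{B^{2}}{4}$)
$G{\left(D \right)} = 50 - \frac{D}{4} - \frac{D^{2}}{4}$ ($G{\left(D \right)} = 51 - \left(1 + \frac{D}{4} + \frac{D^{2}}{4}\right) = 50 - \frac{D}{4} - \frac{D^{2}}{4}$)
$\frac{1}{G{\left(j \right)}} = \frac{1}{50 - - \frac{113}{80} - \frac{\left(- \frac{113}{20}\right)^{2}}{4}} = \frac{1}{50 + \frac{113}{80} - \frac{12769}{1600}} = \frac{1}{\frac{69491}{1600}} = \frac{1600}{69491}$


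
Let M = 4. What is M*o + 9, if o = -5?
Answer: -11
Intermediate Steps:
M*o + 9 = 4*(-5) + 9 = -20 + 9 = -11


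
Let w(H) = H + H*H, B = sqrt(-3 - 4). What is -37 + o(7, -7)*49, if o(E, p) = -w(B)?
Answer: 306 - 49*I*sqrt(7) ≈ 306.0 - 129.64*I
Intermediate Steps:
B = I*sqrt(7) (B = sqrt(-7) = I*sqrt(7) ≈ 2.6458*I)
w(H) = H + H**2
o(E, p) = -I*sqrt(7)*(1 + I*sqrt(7))
-37 + o(7, -7)*49 = -37 + (7 - I*sqrt(7))*49 = -37 + (343 - 49*I*sqrt(7)) = 306 - 49*I*sqrt(7)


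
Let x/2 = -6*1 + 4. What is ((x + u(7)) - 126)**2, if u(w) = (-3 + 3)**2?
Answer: 16900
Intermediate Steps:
x = -4 (x = 2*(-6*1 + 4) = 2*(-6 + 4) = 2*(-2) = -4)
u(w) = 0 (u(w) = 0**2 = 0)
((x + u(7)) - 126)**2 = ((-4 + 0) - 126)**2 = (-4 - 126)**2 = (-130)**2 = 16900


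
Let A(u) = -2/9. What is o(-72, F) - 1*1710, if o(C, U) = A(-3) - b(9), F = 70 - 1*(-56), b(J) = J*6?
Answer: -15878/9 ≈ -1764.2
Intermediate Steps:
A(u) = -2/9 (A(u) = -2*⅑ = -2/9)
b(J) = 6*J
F = 126 (F = 70 + 56 = 126)
o(C, U) = -488/9 (o(C, U) = -2/9 - 6*9 = -2/9 - 1*54 = -2/9 - 54 = -488/9)
o(-72, F) - 1*1710 = -488/9 - 1*1710 = -488/9 - 1710 = -15878/9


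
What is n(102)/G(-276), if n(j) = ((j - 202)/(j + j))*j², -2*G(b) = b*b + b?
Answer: 34/253 ≈ 0.13439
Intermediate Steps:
G(b) = -b/2 - b²/2 (G(b) = -(b*b + b)/2 = -(b² + b)/2 = -(b + b²)/2 = -b/2 - b²/2)
n(j) = j*(-202 + j)/2 (n(j) = ((-202 + j)/((2*j)))*j² = ((-202 + j)*(1/(2*j)))*j² = ((-202 + j)/(2*j))*j² = j*(-202 + j)/2)
n(102)/G(-276) = ((½)*102*(-202 + 102))/((-½*(-276)*(1 - 276))) = ((½)*102*(-100))/((-½*(-276)*(-275))) = -5100/(-37950) = -5100*(-1/37950) = 34/253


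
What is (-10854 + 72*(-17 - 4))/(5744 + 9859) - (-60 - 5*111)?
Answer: 3194493/5201 ≈ 614.21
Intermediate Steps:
(-10854 + 72*(-17 - 4))/(5744 + 9859) - (-60 - 5*111) = (-10854 + 72*(-21))/15603 - (-60 - 555) = (-10854 - 1512)*(1/15603) - 1*(-615) = -12366*1/15603 + 615 = -4122/5201 + 615 = 3194493/5201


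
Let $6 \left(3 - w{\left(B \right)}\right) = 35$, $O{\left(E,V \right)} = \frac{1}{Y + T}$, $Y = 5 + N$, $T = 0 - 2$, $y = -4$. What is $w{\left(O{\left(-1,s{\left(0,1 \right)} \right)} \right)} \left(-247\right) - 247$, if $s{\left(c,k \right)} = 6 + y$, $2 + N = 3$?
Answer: $\frac{2717}{6} \approx 452.83$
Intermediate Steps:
$N = 1$ ($N = -2 + 3 = 1$)
$s{\left(c,k \right)} = 2$ ($s{\left(c,k \right)} = 6 - 4 = 2$)
$T = -2$ ($T = 0 - 2 = -2$)
$Y = 6$ ($Y = 5 + 1 = 6$)
$O{\left(E,V \right)} = \frac{1}{4}$ ($O{\left(E,V \right)} = \frac{1}{6 - 2} = \frac{1}{4}$)
$w{\left(B \right)} = - \frac{17}{6}$ ($w{\left(B \right)} = 3 - \frac{35}{6} = - \frac{17}{6}$)
$w{\left(O{\left(-1,s{\left(0,1 \right)} \right)} \right)} \left(-247\right) - 247 = \left(- \frac{17}{6}\right) \left(-247\right) - 247 = \frac{4199}{6} - 247 = \frac{2717}{6}$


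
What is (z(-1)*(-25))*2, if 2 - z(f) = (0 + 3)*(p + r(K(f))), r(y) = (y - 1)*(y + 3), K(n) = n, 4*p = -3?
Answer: -1625/2 ≈ -812.50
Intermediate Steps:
p = -¾ (p = (¼)*(-3) = -¾ ≈ -0.75000)
r(y) = (-1 + y)*(3 + y)
z(f) = 53/4 - 6*f - 3*f² (z(f) = 2 - (0 + 3)*(-¾ + (-3 + f² + 2*f)) = 2 - 3*(-15/4 + f² + 2*f) = 2 - (-45/4 + 3*f² + 6*f) = 2 + (45/4 - 6*f - 3*f²) = 53/4 - 6*f - 3*f²)
(z(-1)*(-25))*2 = ((53/4 - 6*(-1) - 3*(-1)²)*(-25))*2 = ((53/4 + 6 - 3*1)*(-25))*2 = ((53/4 + 6 - 3)*(-25))*2 = ((65/4)*(-25))*2 = -1625/4*2 = -1625/2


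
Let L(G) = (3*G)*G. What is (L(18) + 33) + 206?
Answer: 1211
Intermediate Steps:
L(G) = 3*G**2
(L(18) + 33) + 206 = (3*18**2 + 33) + 206 = (3*324 + 33) + 206 = (972 + 33) + 206 = 1005 + 206 = 1211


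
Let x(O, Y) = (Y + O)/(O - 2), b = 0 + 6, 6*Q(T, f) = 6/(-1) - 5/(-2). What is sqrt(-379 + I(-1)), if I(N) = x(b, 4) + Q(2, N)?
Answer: 5*I*sqrt(543)/6 ≈ 19.419*I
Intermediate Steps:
Q(T, f) = -7/12 (Q(T, f) = (6/(-1) - 5/(-2))/6 = (6*(-1) - 5*(-1/2))/6 = (-6 + 5/2)/6 = (1/6)*(-7/2) = -7/12)
b = 6
x(O, Y) = (O + Y)/(-2 + O)
I(N) = 23/12 (I(N) = (6 + 4)/(-2 + 6) - 7/12 = 10/4 - 7/12 = (1/4)*10 - 7/12 = 5/2 - 7/12 = 23/12)
sqrt(-379 + I(-1)) = sqrt(-379 + 23/12) = sqrt(-4525/12) = 5*I*sqrt(543)/6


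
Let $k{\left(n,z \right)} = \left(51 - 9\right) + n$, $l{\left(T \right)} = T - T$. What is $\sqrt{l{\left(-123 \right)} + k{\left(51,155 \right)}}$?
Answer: $\sqrt{93} \approx 9.6436$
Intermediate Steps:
$l{\left(T \right)} = 0$
$k{\left(n,z \right)} = 42 + n$
$\sqrt{l{\left(-123 \right)} + k{\left(51,155 \right)}} = \sqrt{0 + \left(42 + 51\right)} = \sqrt{0 + 93} = \sqrt{93}$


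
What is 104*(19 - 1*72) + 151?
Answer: -5361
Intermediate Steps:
104*(19 - 1*72) + 151 = 104*(19 - 72) + 151 = 104*(-53) + 151 = -5512 + 151 = -5361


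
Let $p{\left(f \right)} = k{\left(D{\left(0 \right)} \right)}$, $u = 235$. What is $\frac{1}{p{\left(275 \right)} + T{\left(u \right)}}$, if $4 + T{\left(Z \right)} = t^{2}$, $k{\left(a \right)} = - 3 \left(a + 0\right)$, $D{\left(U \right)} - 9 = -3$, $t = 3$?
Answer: $- \frac{1}{13} \approx -0.076923$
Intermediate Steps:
$D{\left(U \right)} = 6$ ($D{\left(U \right)} = 9 - 3 = 6$)
$k{\left(a \right)} = - 3 a$
$p{\left(f \right)} = -18$ ($p{\left(f \right)} = \left(-3\right) 6 = -18$)
$T{\left(Z \right)} = 5$ ($T{\left(Z \right)} = -4 + 3^{2} = -4 + 9 = 5$)
$\frac{1}{p{\left(275 \right)} + T{\left(u \right)}} = \frac{1}{-18 + 5} = \frac{1}{-13} = - \frac{1}{13}$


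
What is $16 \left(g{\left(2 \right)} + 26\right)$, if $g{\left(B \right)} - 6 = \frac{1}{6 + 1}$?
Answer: $\frac{3600}{7} \approx 514.29$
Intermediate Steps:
$g{\left(B \right)} = \frac{43}{7}$ ($g{\left(B \right)} = 6 + \frac{1}{6 + 1} = 6 + \frac{1}{7} = \frac{43}{7}$)
$16 \left(g{\left(2 \right)} + 26\right) = 16 \left(\frac{43}{7} + 26\right) = 16 \cdot \frac{225}{7} = \frac{3600}{7}$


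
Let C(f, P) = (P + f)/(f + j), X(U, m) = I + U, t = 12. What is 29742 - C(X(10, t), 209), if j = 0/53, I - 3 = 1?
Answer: 416165/14 ≈ 29726.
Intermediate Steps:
I = 4 (I = 3 + 1 = 4)
j = 0 (j = 0*(1/53) = 0)
X(U, m) = 4 + U
C(f, P) = (P + f)/f (C(f, P) = (P + f)/(f + 0) = (P + f)/f)
29742 - C(X(10, t), 209) = 29742 - (209 + (4 + 10))/(4 + 10) = 29742 - (209 + 14)/14 = 29742 - 223/14 = 416165/14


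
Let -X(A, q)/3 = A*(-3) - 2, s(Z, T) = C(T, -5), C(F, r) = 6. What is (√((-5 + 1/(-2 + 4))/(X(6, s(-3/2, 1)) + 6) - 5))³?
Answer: -223*I*√2453/968 ≈ -11.41*I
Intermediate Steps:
s(Z, T) = 6
X(A, q) = 6 + 9*A (X(A, q) = -3*(A*(-3) - 2) = -3*(-3*A - 2) = -3*(-2 - 3*A) = 6 + 9*A)
(√((-5 + 1/(-2 + 4))/(X(6, s(-3/2, 1)) + 6) - 5))³ = (√((-5 + 1/(-2 + 4))/((6 + 9*6) + 6) - 5))³ = (√((-5 + 1/2)/((6 + 54) + 6) - 5))³ = (√((-5 + ½)/(60 + 6) - 5))³ = (√(-9/2/66 - 5))³ = (√(-9/2*1/66 - 5))³ = (√(-3/44 - 5))³ = (√(-223/44))³ = (I*√2453/22)³ = -223*I*√2453/968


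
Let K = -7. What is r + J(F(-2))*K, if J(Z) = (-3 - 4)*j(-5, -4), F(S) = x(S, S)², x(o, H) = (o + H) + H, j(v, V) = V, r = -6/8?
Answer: -787/4 ≈ -196.75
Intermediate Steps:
r = -¾ (r = -6*⅛ = -¾ ≈ -0.75000)
x(o, H) = o + 2*H (x(o, H) = (H + o) + H = o + 2*H)
F(S) = 9*S² (F(S) = (S + 2*S)² = (3*S)² = 9*S²)
J(Z) = 28 (J(Z) = (-3 - 4)*(-4) = -7*(-4) = 28)
r + J(F(-2))*K = -¾ + 28*(-7) = -¾ - 196 = -787/4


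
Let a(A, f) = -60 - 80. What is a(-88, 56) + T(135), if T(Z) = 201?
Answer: 61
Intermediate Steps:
a(A, f) = -140
a(-88, 56) + T(135) = -140 + 201 = 61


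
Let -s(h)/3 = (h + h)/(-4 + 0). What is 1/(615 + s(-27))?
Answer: 2/1149 ≈ 0.0017406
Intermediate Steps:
s(h) = 3*h/2 (s(h) = -3*(h + h)/(-4 + 0) = -3*2*h/(-4) = -3*2*h*(-1)/4 = -(-3)*h/2 = 3*h/2)
1/(615 + s(-27)) = 1/(615 + (3/2)*(-27)) = 1/(615 - 81/2) = 1/(1149/2) = 2/1149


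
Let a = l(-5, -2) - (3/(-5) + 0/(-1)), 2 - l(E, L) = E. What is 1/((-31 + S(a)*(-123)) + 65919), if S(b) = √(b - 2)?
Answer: 82360/5426429777 + 123*√35/10852859554 ≈ 1.5245e-5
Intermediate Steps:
l(E, L) = 2 - E
a = 38/5 (a = (2 - 1*(-5)) - (3/(-5) + 0/(-1)) = (2 + 5) - (3*(-⅕) + 0*(-1)) = 7 - (-⅗ + 0) = 7 - 1*(-⅗) = 7 + ⅗ = 38/5 ≈ 7.6000)
S(b) = √(-2 + b)
1/((-31 + S(a)*(-123)) + 65919) = 1/((-31 + √(-2 + 38/5)*(-123)) + 65919) = 1/((-31 + √(28/5)*(-123)) + 65919) = 1/((-31 + (2*√35/5)*(-123)) + 65919) = 1/((-31 - 246*√35/5) + 65919) = 1/(65888 - 246*√35/5)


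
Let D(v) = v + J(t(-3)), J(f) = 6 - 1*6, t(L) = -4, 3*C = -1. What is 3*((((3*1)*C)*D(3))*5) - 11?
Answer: -56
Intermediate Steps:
C = -⅓ (C = (⅓)*(-1) = -⅓ ≈ -0.33333)
J(f) = 0 (J(f) = 6 - 6 = 0)
D(v) = v (D(v) = v + 0 = v)
3*((((3*1)*C)*D(3))*5) - 11 = 3*((((3*1)*(-⅓))*3)*5) - 11 = 3*(((3*(-⅓))*3)*5) - 11 = 3*(-1*3*5) - 11 = 3*(-3*5) - 11 = 3*(-15) - 11 = -45 - 11 = -56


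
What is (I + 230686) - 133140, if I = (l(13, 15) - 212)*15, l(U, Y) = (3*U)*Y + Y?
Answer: 103366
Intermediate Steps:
l(U, Y) = Y + 3*U*Y (l(U, Y) = 3*U*Y + Y = Y + 3*U*Y)
I = 5820 (I = (15*(1 + 3*13) - 212)*15 = (15*(1 + 39) - 212)*15 = (15*40 - 212)*15 = (600 - 212)*15 = 388*15 = 5820)
(I + 230686) - 133140 = (5820 + 230686) - 133140 = 236506 - 133140 = 103366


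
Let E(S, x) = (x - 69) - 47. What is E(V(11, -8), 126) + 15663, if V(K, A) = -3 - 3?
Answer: 15673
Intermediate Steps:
V(K, A) = -6
E(S, x) = -116 + x (E(S, x) = (-69 + x) - 47 = -116 + x)
E(V(11, -8), 126) + 15663 = (-116 + 126) + 15663 = 10 + 15663 = 15673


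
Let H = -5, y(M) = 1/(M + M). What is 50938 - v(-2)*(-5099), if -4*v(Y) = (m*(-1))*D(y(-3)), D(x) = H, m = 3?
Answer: 127267/4 ≈ 31817.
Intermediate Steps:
y(M) = 1/(2*M)
D(x) = -5
v(Y) = -15/4 (v(Y) = -3*(-1)*(-5)/4 = -(-3)*(-5)/4 = -¼*15 = -15/4)
50938 - v(-2)*(-5099) = 50938 - (-15)*(-5099)/4 = 50938 - 1*76485/4 = 50938 - 76485/4 = 127267/4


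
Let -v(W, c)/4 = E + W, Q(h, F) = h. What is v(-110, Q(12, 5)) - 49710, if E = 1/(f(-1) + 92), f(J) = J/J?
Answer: -4582114/93 ≈ -49270.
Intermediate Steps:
f(J) = 1
E = 1/93 (E = 1/(1 + 92) = 1/93 ≈ 0.010753)
v(W, c) = -4/93 - 4*W (v(W, c) = -4*(1/93 + W) = -4/93 - 4*W)
v(-110, Q(12, 5)) - 49710 = (-4/93 - 4*(-110)) - 49710 = (-4/93 + 440) - 49710 = 40916/93 - 49710 = -4582114/93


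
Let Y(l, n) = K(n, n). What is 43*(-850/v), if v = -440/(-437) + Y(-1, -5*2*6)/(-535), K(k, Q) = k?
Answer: -854520725/26162 ≈ -32663.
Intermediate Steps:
Y(l, n) = n
v = 52324/46759 (v = -440/(-437) + (-5*2*6)/(-535) = -440*(-1/437) - 10*6*(-1/535) = 440/437 - 60*(-1/535) = 440/437 + 12/107 = 52324/46759 ≈ 1.1190)
43*(-850/v) = 43*(-850/52324/46759) = 43*(-850*46759/52324) = 43*(-19872575/26162) = -854520725/26162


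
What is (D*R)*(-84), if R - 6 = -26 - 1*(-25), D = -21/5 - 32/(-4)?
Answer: -1596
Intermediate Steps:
D = 19/5 (D = -21*⅕ - 32*(-¼) = -21/5 + 8 = 19/5 ≈ 3.8000)
R = 5 (R = 6 + (-26 - 1*(-25)) = 6 + (-26 + 25) = 6 - 1 = 5)
(D*R)*(-84) = ((19/5)*5)*(-84) = 19*(-84) = -1596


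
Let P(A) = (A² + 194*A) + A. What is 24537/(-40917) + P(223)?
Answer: 1271337567/13639 ≈ 93213.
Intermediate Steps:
P(A) = A² + 195*A
24537/(-40917) + P(223) = 24537/(-40917) + 223*(195 + 223) = 24537*(-1/40917) + 223*418 = -8179/13639 + 93214 = 1271337567/13639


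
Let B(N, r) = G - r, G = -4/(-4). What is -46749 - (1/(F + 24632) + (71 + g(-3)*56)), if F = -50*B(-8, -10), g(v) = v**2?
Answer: -1139656569/24082 ≈ -47324.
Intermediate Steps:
G = 1 (G = -4*(-1/4) = 1)
B(N, r) = 1 - r
F = -550 (F = -50*(1 - 1*(-10)) = -50*(1 + 10) = -50*11 = -550)
-46749 - (1/(F + 24632) + (71 + g(-3)*56)) = -46749 - (1/(-550 + 24632) + (71 + (-3)**2*56)) = -46749 - (1/24082 + (71 + 9*56)) = -46749 - (1/24082 + (71 + 504)) = -46749 - (1/24082 + 575) = -46749 - 1*13847151/24082 = -46749 - 13847151/24082 = -1139656569/24082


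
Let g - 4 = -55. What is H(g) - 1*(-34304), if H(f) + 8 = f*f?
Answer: 36897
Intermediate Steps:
g = -51 (g = 4 - 55 = -51)
H(f) = -8 + f**2 (H(f) = -8 + f*f = -8 + f**2)
H(g) - 1*(-34304) = (-8 + (-51)**2) - 1*(-34304) = (-8 + 2601) + 34304 = 2593 + 34304 = 36897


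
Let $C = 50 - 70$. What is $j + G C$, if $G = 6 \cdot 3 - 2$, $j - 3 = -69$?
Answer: $-386$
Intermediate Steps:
$j = -66$ ($j = 3 - 69 = -66$)
$C = -20$
$G = 16$ ($G = 18 - 2 = 16$)
$j + G C = -66 + 16 \left(-20\right) = -66 - 320 = -386$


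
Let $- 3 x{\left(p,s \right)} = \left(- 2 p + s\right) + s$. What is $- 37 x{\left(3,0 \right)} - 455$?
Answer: $-529$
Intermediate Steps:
$x{\left(p,s \right)} = - \frac{2 s}{3} + \frac{2 p}{3}$ ($x{\left(p,s \right)} = - \frac{\left(- 2 p + s\right) + s}{3} = - \frac{\left(s - 2 p\right) + s}{3} = - \frac{- 2 p + 2 s}{3} = - \frac{2 s}{3} + \frac{2 p}{3}$)
$- 37 x{\left(3,0 \right)} - 455 = - 37 \left(\left(- \frac{2}{3}\right) 0 + \frac{2}{3} \cdot 3\right) - 455 = - 37 \left(0 + 2\right) - 455 = \left(-37\right) 2 - 455 = -74 - 455 = -529$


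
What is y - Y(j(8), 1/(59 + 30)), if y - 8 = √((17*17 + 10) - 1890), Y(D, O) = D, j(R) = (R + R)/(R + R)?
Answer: 7 + I*√1591 ≈ 7.0 + 39.887*I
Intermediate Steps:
j(R) = 1 (j(R) = (2*R)/((2*R)) = (2*R)*(1/(2*R)) = 1)
y = 8 + I*√1591 (y = 8 + √((17*17 + 10) - 1890) = 8 + √((289 + 10) - 1890) = 8 + √(299 - 1890) = 8 + √(-1591) = 8 + I*√1591 ≈ 8.0 + 39.887*I)
y - Y(j(8), 1/(59 + 30)) = (8 + I*√1591) - 1*1 = (8 + I*√1591) - 1 = 7 + I*√1591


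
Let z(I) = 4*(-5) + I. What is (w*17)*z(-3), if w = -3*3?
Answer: 3519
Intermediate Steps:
z(I) = -20 + I
w = -9
(w*17)*z(-3) = (-9*17)*(-20 - 3) = -153*(-23) = 3519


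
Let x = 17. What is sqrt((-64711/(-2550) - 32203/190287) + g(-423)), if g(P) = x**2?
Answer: 37*sqrt(26686206915562)/10782930 ≈ 17.726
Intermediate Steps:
g(P) = 289 (g(P) = 17**2 = 289)
sqrt((-64711/(-2550) - 32203/190287) + g(-423)) = sqrt((-64711/(-2550) - 32203/190287) + 289) = sqrt((-64711*(-1/2550) - 32203*1/190287) + 289) = sqrt((64711/2550 - 32203/190287) + 289) = sqrt(4077181469/161743950 + 289) = sqrt(50821183019/161743950) = 37*sqrt(26686206915562)/10782930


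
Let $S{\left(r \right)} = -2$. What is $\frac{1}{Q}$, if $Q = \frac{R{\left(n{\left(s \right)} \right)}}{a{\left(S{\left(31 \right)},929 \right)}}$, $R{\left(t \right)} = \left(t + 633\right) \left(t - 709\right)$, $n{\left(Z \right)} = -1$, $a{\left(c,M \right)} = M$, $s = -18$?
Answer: $- \frac{929}{448720} \approx -0.0020703$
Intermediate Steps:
$R{\left(t \right)} = \left(-709 + t\right) \left(633 + t\right)$ ($R{\left(t \right)} = \left(633 + t\right) \left(-709 + t\right) = \left(-709 + t\right) \left(633 + t\right)$)
$Q = - \frac{448720}{929}$ ($Q = \frac{-448797 + \left(-1\right)^{2} - -76}{929} = \left(-448797 + 1 + 76\right) \frac{1}{929} = \left(-448720\right) \frac{1}{929} = - \frac{448720}{929} \approx -483.01$)
$\frac{1}{Q} = \frac{1}{- \frac{448720}{929}} = - \frac{929}{448720}$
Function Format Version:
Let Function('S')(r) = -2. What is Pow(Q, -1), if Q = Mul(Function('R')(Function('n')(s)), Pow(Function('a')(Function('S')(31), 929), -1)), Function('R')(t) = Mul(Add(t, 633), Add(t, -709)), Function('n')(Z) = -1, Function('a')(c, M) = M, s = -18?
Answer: Rational(-929, 448720) ≈ -0.0020703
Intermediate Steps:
Function('R')(t) = Mul(Add(-709, t), Add(633, t)) (Function('R')(t) = Mul(Add(633, t), Add(-709, t)) = Mul(Add(-709, t), Add(633, t)))
Q = Rational(-448720, 929) (Q = Mul(Add(-448797, Pow(-1, 2), Mul(-76, -1)), Pow(929, -1)) = Mul(Add(-448797, 1, 76), Rational(1, 929)) = Mul(-448720, Rational(1, 929)) = Rational(-448720, 929) ≈ -483.01)
Pow(Q, -1) = Pow(Rational(-448720, 929), -1) = Rational(-929, 448720)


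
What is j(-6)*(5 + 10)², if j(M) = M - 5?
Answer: -2475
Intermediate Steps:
j(M) = -5 + M
j(-6)*(5 + 10)² = (-5 - 6)*(5 + 10)² = -11*15² = -11*225 = -2475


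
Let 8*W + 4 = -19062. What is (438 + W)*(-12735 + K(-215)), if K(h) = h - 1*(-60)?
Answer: 50148545/2 ≈ 2.5074e+7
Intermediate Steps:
K(h) = 60 + h (K(h) = h + 60 = 60 + h)
W = -9533/4 (W = -½ + (⅛)*(-19062) = -½ - 9531/4 = -9533/4 ≈ -2383.3)
(438 + W)*(-12735 + K(-215)) = (438 - 9533/4)*(-12735 + (60 - 215)) = -7781*(-12735 - 155)/4 = -7781/4*(-12890) = 50148545/2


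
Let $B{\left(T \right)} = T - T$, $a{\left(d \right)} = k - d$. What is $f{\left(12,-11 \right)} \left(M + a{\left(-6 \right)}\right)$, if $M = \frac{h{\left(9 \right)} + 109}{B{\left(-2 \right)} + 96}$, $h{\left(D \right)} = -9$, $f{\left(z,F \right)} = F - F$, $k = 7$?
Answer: $0$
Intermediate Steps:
$f{\left(z,F \right)} = 0$
$a{\left(d \right)} = 7 - d$
$B{\left(T \right)} = 0$
$M = \frac{25}{24}$ ($M = \frac{-9 + 109}{0 + 96} = \frac{100}{96} = 100 \cdot \frac{1}{96} = \frac{25}{24} \approx 1.0417$)
$f{\left(12,-11 \right)} \left(M + a{\left(-6 \right)}\right) = 0 \left(\frac{25}{24} + \left(7 - -6\right)\right) = 0 \left(\frac{25}{24} + \left(7 + 6\right)\right) = 0 \left(\frac{25}{24} + 13\right) = 0 \cdot \frac{337}{24} = 0$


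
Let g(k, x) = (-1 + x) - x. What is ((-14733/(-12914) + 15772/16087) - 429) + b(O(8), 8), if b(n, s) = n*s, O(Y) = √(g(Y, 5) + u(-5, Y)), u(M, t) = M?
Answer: -88682995843/207747518 + 8*I*√6 ≈ -426.88 + 19.596*I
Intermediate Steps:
g(k, x) = -1
O(Y) = I*√6 (O(Y) = √(-1 - 5) = √(-6) = I*√6)
((-14733/(-12914) + 15772/16087) - 429) + b(O(8), 8) = ((-14733/(-12914) + 15772/16087) - 429) + (I*√6)*8 = ((-14733*(-1/12914) + 15772*(1/16087)) - 429) + 8*I*√6 = ((14733/12914 + 15772/16087) - 429) + 8*I*√6 = (440689379/207747518 - 429) + 8*I*√6 = -88682995843/207747518 + 8*I*√6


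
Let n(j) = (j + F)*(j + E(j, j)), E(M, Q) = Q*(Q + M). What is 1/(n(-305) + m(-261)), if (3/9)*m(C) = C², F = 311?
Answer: 1/1318833 ≈ 7.5825e-7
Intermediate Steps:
E(M, Q) = Q*(M + Q)
n(j) = (311 + j)*(j + 2*j²) (n(j) = (j + 311)*(j + j*(j + j)) = (311 + j)*(j + j*(2*j)) = (311 + j)*(j + 2*j²))
m(C) = 3*C²
1/(n(-305) + m(-261)) = 1/(-305*(311 + 2*(-305)² + 623*(-305)) + 3*(-261)²) = 1/(-305*(311 + 2*93025 - 190015) + 3*68121) = 1/(-305*(311 + 186050 - 190015) + 204363) = 1/(-305*(-3654) + 204363) = 1/(1114470 + 204363) = 1/1318833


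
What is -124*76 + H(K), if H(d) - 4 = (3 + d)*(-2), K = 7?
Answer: -9440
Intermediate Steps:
H(d) = -2 - 2*d (H(d) = 4 + (3 + d)*(-2) = 4 + (-6 - 2*d) = -2 - 2*d)
-124*76 + H(K) = -124*76 + (-2 - 2*7) = -9424 + (-2 - 14) = -9424 - 16 = -9440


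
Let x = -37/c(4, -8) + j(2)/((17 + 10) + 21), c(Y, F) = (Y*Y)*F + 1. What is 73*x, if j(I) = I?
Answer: 74095/3048 ≈ 24.309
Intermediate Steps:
c(Y, F) = 1 + F*Y² (c(Y, F) = Y²*F + 1 = F*Y² + 1 = 1 + F*Y²)
x = 1015/3048 (x = -37/(1 - 8*4²) + 2/((17 + 10) + 21) = -37/(1 - 8*16) + 2/(27 + 21) = -37/(1 - 128) + 2/48 = -37/(-127) + 2*(1/48) = -37*(-1/127) + 1/24 = 37/127 + 1/24 = 1015/3048 ≈ 0.33301)
73*x = 73*(1015/3048) = 74095/3048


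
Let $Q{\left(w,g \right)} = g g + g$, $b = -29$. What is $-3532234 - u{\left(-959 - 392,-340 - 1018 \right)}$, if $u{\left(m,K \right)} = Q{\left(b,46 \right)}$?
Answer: $-3534396$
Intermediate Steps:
$Q{\left(w,g \right)} = g + g^{2}$ ($Q{\left(w,g \right)} = g^{2} + g = g + g^{2}$)
$u{\left(m,K \right)} = 2162$ ($u{\left(m,K \right)} = 46 \left(1 + 46\right) = 46 \cdot 47 = 2162$)
$-3532234 - u{\left(-959 - 392,-340 - 1018 \right)} = -3532234 - 2162 = -3534396$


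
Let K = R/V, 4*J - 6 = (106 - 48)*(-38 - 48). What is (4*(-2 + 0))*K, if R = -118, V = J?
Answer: -1888/2491 ≈ -0.75793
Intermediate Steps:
J = -2491/2 (J = 3/2 + ((106 - 48)*(-38 - 48))/4 = 3/2 + (58*(-86))/4 = 3/2 + (1/4)*(-4988) = 3/2 - 1247 = -2491/2 ≈ -1245.5)
V = -2491/2 ≈ -1245.5
K = 236/2491 (K = -118/(-2491/2) = -118*(-2/2491) = 236/2491 ≈ 0.094741)
(4*(-2 + 0))*K = (4*(-2 + 0))*(236/2491) = (4*(-2))*(236/2491) = -8*236/2491 = -1888/2491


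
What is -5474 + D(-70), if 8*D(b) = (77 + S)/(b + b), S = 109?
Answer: -3065533/560 ≈ -5474.2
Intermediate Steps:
D(b) = 93/(8*b) (D(b) = ((77 + 109)/(b + b))/8 = (186/((2*b)))/8 = (186*(1/(2*b)))/8 = (93/b)/8 = 93/(8*b))
-5474 + D(-70) = -5474 + (93/8)/(-70) = -5474 + (93/8)*(-1/70) = -5474 - 93/560 = -3065533/560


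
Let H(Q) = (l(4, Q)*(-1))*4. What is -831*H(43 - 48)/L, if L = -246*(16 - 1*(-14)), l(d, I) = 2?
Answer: -554/615 ≈ -0.90081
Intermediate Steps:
L = -7380 (L = -246*(16 + 14) = -246*30 = -7380)
H(Q) = -8 (H(Q) = (2*(-1))*4 = -2*4 = -8)
-831*H(43 - 48)/L = -(-6648)/(-7380) = -(-6648)*(-1)/7380 = -831*2/1845 = -554/615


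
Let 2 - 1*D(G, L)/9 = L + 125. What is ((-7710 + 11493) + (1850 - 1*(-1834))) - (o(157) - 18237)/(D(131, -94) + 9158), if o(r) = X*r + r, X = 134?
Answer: 66430941/8897 ≈ 7466.7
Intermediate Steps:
D(G, L) = -1107 - 9*L (D(G, L) = 18 - 9*(L + 125) = 18 - 9*(125 + L) = 18 + (-1125 - 9*L) = -1107 - 9*L)
o(r) = 135*r (o(r) = 134*r + r = 135*r)
((-7710 + 11493) + (1850 - 1*(-1834))) - (o(157) - 18237)/(D(131, -94) + 9158) = ((-7710 + 11493) + (1850 - 1*(-1834))) - (135*157 - 18237)/((-1107 - 9*(-94)) + 9158) = (3783 + (1850 + 1834)) - (21195 - 18237)/((-1107 + 846) + 9158) = (3783 + 3684) - 2958/(-261 + 9158) = 7467 - 2958/8897 = 66430941/8897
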